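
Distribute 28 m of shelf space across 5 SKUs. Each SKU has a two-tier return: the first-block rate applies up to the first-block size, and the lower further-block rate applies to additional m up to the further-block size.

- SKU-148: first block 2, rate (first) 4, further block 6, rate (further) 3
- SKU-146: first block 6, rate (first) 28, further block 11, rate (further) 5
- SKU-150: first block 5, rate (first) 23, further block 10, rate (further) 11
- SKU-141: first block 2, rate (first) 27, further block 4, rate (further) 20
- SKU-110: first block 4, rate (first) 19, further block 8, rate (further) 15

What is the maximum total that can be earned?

598

Treat each block as its own option and order by rate: SKU-146/first 28 > SKU-141/first 27 > SKU-150/first 23 > SKU-141/second 20 > SKU-110/first 19 > SKU-110/second 15 > SKU-150/second 11 > SKU-146/second 5 > SKU-148/first 4 > SKU-148/second 3.
SKU-146/first (28): +6 ; 22 left.
SKU-141/first (27): +2 ; 20 left.
Fill SKU-150 first block (5 at 23) ; 15 left.
SKU-141 second at 20: fill all 4 ; 11 left.
SKU-110/first (19): +4 ; 7 left.
SKU-110 second at 15: only 7 left, fill 7.
Total = 28×6 + 27×2 + 23×5 + 20×4 + 19×4 + 15×7 = 598.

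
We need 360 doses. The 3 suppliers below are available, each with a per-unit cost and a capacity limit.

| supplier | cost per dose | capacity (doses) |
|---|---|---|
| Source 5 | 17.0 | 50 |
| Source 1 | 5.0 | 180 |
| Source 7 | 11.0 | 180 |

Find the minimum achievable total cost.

2880

Use suppliers in increasing cost order.
Source 1 at 5.0: take all 180 doses — 180 still needed.
Source 7 (11.0): use full 180 — 0 doses to go.
Source 5: unused.
Cost = 180×5.0 + 180×11.0 = 2880.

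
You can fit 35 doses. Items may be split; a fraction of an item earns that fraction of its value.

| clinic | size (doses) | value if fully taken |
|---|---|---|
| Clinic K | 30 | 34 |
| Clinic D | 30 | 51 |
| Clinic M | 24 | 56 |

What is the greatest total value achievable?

74.7

Sort by value density: Clinic M 56/24≈2.33, Clinic D 51/30≈1.7, Clinic K 34/30≈1.13.
All 24 doses of Clinic M fit (value 56) — 11 remain.
11 doses left: a 11/30 share of Clinic D gives 51×11/30 = 18.7.
Total value = 74.7.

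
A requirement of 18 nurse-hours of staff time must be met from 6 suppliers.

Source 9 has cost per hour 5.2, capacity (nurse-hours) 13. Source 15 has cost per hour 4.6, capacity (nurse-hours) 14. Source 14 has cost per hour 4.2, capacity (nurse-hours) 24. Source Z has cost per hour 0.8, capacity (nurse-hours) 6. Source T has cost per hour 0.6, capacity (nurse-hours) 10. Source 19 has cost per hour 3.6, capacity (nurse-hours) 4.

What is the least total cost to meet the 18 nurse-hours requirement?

18

Fill from the cheapest supplier first.
Source T at 0.6: take all 10 nurse-hours → 8 still needed.
Take 6 from Source Z at 0.8 → need 2 more.
Source 19 at 3.6: take 2 of its 4 → requirement met.
Source 14, Source 15, Source 9: unused.
Cost = 10×0.6 + 6×0.8 + 2×3.6 = 18.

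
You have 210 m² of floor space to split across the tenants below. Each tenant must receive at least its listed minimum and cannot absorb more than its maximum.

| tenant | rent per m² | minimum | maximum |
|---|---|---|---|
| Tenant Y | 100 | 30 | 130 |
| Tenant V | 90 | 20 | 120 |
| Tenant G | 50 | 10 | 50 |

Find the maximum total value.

Meeting every minimum uses 30+20+10 = 60 m², leaving 150.
Highest rent per m² first: Tenant Y 100 > Tenant V 90 > Tenant G 50.
Tenant Y: +100 to 130 (cap) — 50 left.
Tenant V: +50 (room for 100) → 70. Pool exhausted.
Total = 100×130 + 90×70 + 50×10 = 19800.

19800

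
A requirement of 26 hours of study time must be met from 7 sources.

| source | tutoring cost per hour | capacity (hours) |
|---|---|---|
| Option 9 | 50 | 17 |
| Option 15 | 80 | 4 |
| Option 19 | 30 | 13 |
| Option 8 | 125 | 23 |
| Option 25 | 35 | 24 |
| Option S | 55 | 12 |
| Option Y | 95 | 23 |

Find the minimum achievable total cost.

Cheapest first:
Option 19 at 30: take all 13 hours ; 13 still needed.
Take 13 from Option 25 at 35 to finish.
Option 9, Option S, Option 15, Option Y, Option 8: unused.
Cost = 13×30 + 13×35 = 845.

845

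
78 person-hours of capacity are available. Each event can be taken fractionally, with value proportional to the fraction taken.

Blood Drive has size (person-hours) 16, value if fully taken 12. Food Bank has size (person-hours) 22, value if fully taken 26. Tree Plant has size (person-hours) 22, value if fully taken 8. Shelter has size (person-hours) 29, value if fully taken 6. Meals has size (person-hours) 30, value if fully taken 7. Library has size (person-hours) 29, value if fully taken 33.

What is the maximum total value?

Rank by value-to-size ratio: Food Bank 26/22≈1.18, Library 33/29≈1.14, Blood Drive 12/16≈0.75, Tree Plant 8/22≈0.364, Meals 7/30≈0.233, Shelter 6/29≈0.207.
Take all of Food Bank (22 person-hours, value 26) — 56 person-hours left.
Take all of Library (29 person-hours, value 33) — 27 person-hours left.
Blood Drive: take in full, 16 person-hours for value 12 — 11 left.
Only 11 person-hours remain; take 11/22 of Tree Plant for value 8×11/22 = 4.
Total value = 75.

75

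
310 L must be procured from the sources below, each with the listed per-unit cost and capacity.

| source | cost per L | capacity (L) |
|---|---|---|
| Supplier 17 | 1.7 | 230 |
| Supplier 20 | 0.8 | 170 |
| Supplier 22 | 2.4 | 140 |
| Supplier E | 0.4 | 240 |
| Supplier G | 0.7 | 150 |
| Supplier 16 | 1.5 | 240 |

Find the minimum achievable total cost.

Cheapest first:
Supplier E (0.4): use full 240 ; 70 L to go.
Supplier G (0.7): take the remaining 70 ; done.
Supplier 20, Supplier 16, Supplier 17, Supplier 22: unused.
Cost = 240×0.4 + 70×0.7 = 145.

145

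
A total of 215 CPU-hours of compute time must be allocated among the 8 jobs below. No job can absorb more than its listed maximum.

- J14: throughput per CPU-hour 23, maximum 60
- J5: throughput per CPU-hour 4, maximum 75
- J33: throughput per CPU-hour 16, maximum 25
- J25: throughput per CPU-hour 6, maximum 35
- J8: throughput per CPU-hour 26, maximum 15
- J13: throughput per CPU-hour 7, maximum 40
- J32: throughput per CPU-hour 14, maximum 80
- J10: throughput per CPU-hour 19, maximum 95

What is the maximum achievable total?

4255

Highest throughput per CPU-hour first: J8 26 > J14 23 > J10 19 > J33 16 > J32 14 > J13 7 > J25 6 > J5 4.
Give J8 15 to hit its cap of 15 → 200 left.
J14: +60 to 60 (cap) → 140 left.
J10: +95 to 95 (cap) → 45 left.
J33: +25 to 25 (cap) → 20 left.
Only 20 left; J32 takes them to reach 20.
Total = 23×60 + 16×25 + 26×15 + 14×20 + 19×95 = 4255.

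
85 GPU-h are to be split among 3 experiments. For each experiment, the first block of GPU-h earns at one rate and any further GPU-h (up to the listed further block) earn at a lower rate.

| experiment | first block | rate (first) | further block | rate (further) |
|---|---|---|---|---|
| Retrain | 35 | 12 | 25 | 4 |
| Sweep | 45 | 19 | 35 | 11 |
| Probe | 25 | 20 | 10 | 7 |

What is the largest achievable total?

Rank every tier by rate: Probe/T1 20 > Sweep/T1 19 > Retrain/T1 12 > Sweep/T2 11 > Probe/T2 7 > Retrain/T2 4.
Probe/T1 (20): +25 — 60 left.
Sweep/T1 (19): +45 — 15 left.
15 remain; put them into Retrain T1 at 12.
Total = 20×25 + 19×45 + 12×15 = 1535.

1535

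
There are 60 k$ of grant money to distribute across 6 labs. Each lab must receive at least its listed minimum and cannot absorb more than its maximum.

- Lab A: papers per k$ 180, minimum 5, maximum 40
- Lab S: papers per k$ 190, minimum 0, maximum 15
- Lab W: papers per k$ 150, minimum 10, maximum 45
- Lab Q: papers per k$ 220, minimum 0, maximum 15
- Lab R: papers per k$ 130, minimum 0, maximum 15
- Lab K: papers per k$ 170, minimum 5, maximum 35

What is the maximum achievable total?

Meeting every minimum uses 5+0+10+0+0+5 = 20 k$, leaving 40.
Rank by papers per k$: Lab Q 220 > Lab S 190 > Lab A 180 > Lab K 170 > Lab W 150 > Lab R 130.
Lab Q takes 15 more to reach its cap of 15 ; 25 left.
Lab S takes 15 more to reach its cap of 15 ; 10 left.
Only 10 left; Lab A takes them to reach 15.
Total = 180×15 + 190×15 + 150×10 + 220×15 + 170×5 = 11200.

11200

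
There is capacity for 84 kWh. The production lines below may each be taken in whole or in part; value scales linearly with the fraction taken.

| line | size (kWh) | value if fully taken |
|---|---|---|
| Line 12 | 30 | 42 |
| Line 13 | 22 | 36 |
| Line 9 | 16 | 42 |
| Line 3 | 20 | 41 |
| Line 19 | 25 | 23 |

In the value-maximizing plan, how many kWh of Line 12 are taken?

26

Rank by value-to-size ratio: Line 9 42/16≈2.62, Line 3 41/20≈2.05, Line 13 36/22≈1.64, Line 12 42/30≈1.4, Line 19 23/25≈0.92.
All 16 kWh of Line 9 fit (value 42) → 68 remain.
Take all of Line 3 (20 kWh, value 41) → 48 kWh left.
Line 13: take in full, 22 kWh for value 36 → 26 left.
Fill the last 26 kWh with part of Line 12: 26/30 of it earns 36.4.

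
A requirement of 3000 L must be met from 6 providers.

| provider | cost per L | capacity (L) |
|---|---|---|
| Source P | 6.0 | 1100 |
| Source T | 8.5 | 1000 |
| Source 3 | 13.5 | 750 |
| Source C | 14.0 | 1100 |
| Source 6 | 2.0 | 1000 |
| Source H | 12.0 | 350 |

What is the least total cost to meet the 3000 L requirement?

16250

Cheapest first:
Source 6 at 2.0: take all 1000 L ; 2000 still needed.
Source P (6.0): use full 1100 ; 900 L to go.
Take 900 from Source T at 8.5 to finish.
Source H, Source 3, Source C: unused.
Cost = 1000×2.0 + 1100×6.0 + 900×8.5 = 16250.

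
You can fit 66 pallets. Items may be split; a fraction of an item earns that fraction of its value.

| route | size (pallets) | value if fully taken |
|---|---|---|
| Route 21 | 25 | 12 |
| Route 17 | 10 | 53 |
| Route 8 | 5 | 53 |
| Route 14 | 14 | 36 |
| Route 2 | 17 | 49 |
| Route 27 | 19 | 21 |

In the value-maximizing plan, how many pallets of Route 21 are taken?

1

Best value per unit of size first: Route 8 53/5≈10.6, Route 17 53/10≈5.3, Route 2 49/17≈2.88, Route 14 36/14≈2.57, Route 27 21/19≈1.11, Route 21 12/25≈0.48.
Route 8: take in full, 5 pallets for value 53 — 61 left.
Take all of Route 17 (10 pallets, value 53) — 51 pallets left.
All 17 pallets of Route 2 fit (value 49) — 34 remain.
Take all of Route 14 (14 pallets, value 36) — 20 pallets left.
Route 27: take in full, 19 pallets for value 21 — 1 left.
1 pallets left: a 1/25 share of Route 21 gives 12×1/25 = 0.48.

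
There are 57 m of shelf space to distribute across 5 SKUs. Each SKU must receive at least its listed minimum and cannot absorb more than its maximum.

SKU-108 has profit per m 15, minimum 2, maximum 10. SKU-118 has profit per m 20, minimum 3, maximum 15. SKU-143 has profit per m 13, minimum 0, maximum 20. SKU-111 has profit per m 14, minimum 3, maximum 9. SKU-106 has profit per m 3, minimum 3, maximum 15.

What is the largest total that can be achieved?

845

Meeting every minimum uses 2+3+0+3+3 = 11 m, leaving 46.
Rank by profit per m: SKU-118 20 > SKU-108 15 > SKU-111 14 > SKU-143 13 > SKU-106 3.
SKU-118 takes 12 more to reach its cap of 15 — 34 left.
Give SKU-108 8 more to hit its cap of 10 — 26 left.
SKU-111 takes 6 more to reach its cap of 9 — 20 left.
SKU-143 takes 20 more to reach its cap of 20 — 0 left.
Total = 15×10 + 20×15 + 13×20 + 14×9 + 3×3 = 845.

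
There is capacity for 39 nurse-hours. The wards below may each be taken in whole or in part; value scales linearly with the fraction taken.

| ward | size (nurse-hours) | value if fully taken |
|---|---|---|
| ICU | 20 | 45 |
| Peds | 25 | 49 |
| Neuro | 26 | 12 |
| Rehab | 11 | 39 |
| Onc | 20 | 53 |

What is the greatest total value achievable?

110

Sort by value density: Rehab 39/11≈3.55, Onc 53/20≈2.65, ICU 45/20≈2.25, Peds 49/25≈1.96, Neuro 12/26≈0.462.
Take all of Rehab (11 nurse-hours, value 39) → 28 nurse-hours left.
Onc: take in full, 20 nurse-hours for value 53 → 8 left.
Only 8 nurse-hours remain; take 8/20 of ICU for value 45×8/20 = 18.
Total value = 110.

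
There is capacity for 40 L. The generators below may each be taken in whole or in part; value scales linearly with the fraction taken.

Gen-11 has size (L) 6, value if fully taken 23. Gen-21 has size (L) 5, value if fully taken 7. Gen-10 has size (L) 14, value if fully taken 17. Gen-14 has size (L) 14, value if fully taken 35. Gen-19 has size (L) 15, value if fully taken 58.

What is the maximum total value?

123

Sort by value density: Gen-19 58/15≈3.87, Gen-11 23/6≈3.83, Gen-14 35/14≈2.5, Gen-21 7/5≈1.4, Gen-10 17/14≈1.21.
Gen-19: take in full, 15 L for value 58 → 25 left.
Take all of Gen-11 (6 L, value 23) → 19 L left.
Gen-14: take in full, 14 L for value 35 → 5 left.
Take all of Gen-21 (5 L, value 7) → 0 L left.
Total value = 123.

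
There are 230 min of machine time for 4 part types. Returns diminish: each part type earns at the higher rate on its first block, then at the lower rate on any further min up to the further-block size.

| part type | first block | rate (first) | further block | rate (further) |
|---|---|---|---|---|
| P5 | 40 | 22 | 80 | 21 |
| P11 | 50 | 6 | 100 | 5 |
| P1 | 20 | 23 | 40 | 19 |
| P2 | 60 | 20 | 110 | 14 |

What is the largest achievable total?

Rank every tier by rate: P1/first 23 > P5/first 22 > P5/second 21 > P2/first 20 > P1/second 19 > P2/second 14 > P11/first 6 > P11/second 5.
Fill P1 first block (20 at 23) ; 210 left.
P5/first (22): +40 ; 170 left.
Fill P5 second block (80 at 21) ; 90 left.
Fill P2 first block (60 at 20) ; 30 left.
P1/second: +30 of 40 at 19; pool empty.
Total = 23×20 + 22×40 + 21×80 + 20×60 + 19×30 = 4790.

4790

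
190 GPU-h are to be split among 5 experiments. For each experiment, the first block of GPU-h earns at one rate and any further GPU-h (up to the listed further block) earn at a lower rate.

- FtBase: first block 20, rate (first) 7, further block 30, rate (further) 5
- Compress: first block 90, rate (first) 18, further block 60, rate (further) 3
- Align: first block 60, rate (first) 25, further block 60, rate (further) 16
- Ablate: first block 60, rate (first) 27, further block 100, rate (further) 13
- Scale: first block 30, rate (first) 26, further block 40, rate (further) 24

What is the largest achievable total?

4860

Order all 10 blocks by rate: Ablate/first 27 > Scale/first 26 > Align/first 25 > Scale/second 24 > Compress/first 18 > Align/second 16 > Ablate/second 13 > FtBase/first 7 > FtBase/second 5 > Compress/second 3.
Ablate first at 27: fill all 60 → 130 left.
Scale/first (26): +30 → 100 left.
Align first at 25: fill all 60 → 40 left.
Scale/second (24): +40 → 0 left.
Total = 27×60 + 26×30 + 25×60 + 24×40 = 4860.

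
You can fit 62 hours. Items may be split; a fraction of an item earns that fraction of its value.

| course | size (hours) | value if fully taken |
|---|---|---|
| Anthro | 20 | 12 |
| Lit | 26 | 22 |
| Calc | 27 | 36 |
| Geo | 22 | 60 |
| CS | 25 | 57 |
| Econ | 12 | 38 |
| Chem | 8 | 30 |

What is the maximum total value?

173.6

Sort by value density: Chem 30/8≈3.75, Econ 38/12≈3.17, Geo 60/22≈2.73, CS 57/25≈2.28, Calc 36/27≈1.33, Lit 22/26≈0.846, Anthro 12/20≈0.6.
All 8 hours of Chem fit (value 30) ; 54 remain.
All 12 hours of Econ fit (value 38) ; 42 remain.
Geo: take in full, 22 hours for value 60 ; 20 left.
20 hours left: a 20/25 share of CS gives 57×20/25 = 45.6.
Total value = 173.6.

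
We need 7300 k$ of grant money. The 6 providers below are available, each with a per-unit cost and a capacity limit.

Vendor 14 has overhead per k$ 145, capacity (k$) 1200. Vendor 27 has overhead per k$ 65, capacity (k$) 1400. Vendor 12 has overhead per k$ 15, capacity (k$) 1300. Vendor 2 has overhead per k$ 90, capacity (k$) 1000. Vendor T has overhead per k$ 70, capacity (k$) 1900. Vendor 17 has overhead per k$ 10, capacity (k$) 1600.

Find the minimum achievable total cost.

364000

Fill from the cheapest provider first.
Take 1600 from Vendor 17 at 10 → need 5700 more.
Take 1300 from Vendor 12 at 15 → need 4400 more.
Vendor 27 (65): use full 1400 → 3000 k$ to go.
Vendor T at 70: take all 1900 k$ → 1100 still needed.
Vendor 2 at 90: take all 1000 k$ → 100 still needed.
Take 100 from Vendor 14 at 145 to finish.
Cost = 1600×10 + 1300×15 + 1400×65 + 1900×70 + 1000×90 + 100×145 = 364000.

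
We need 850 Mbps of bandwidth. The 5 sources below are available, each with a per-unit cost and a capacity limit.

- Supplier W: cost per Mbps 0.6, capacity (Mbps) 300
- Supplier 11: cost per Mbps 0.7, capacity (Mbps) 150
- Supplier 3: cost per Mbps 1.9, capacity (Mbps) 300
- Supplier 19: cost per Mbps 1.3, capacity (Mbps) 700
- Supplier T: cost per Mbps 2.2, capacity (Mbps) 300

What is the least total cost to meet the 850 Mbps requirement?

805

Use sources in increasing cost order.
Supplier W at 0.6: take all 300 Mbps — 550 still needed.
Supplier 11 (0.7): use full 150 — 400 Mbps to go.
Supplier 19 (1.3): take the remaining 400 — done.
Supplier 3, Supplier T: unused.
Cost = 300×0.6 + 150×0.7 + 400×1.3 = 805.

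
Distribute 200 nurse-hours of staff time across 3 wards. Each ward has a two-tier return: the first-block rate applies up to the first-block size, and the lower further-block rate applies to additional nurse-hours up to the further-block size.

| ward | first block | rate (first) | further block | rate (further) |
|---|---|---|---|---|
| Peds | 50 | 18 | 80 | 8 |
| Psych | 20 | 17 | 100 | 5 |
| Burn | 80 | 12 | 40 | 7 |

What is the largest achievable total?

Order all 6 blocks by rate: Peds/T1 18 > Psych/T1 17 > Burn/T1 12 > Peds/T2 8 > Burn/T2 7 > Psych/T2 5.
Fill Peds T1 block (50 at 18) → 150 left.
Psych/T1 (17): +20 → 130 left.
Fill Burn T1 block (80 at 12) → 50 left.
50 remain; put them into Peds T2 at 8.
Total = 18×50 + 17×20 + 12×80 + 8×50 = 2600.

2600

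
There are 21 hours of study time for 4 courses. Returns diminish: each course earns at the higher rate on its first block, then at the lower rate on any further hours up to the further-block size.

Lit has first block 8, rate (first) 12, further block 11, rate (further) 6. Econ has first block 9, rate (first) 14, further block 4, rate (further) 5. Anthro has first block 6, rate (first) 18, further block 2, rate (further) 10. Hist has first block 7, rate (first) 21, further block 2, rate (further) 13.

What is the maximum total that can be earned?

367

Treat each block as its own option and order by rate: Hist/T1 21 > Anthro/T1 18 > Econ/T1 14 > Hist/T2 13 > Lit/T1 12 > Anthro/T2 10 > Lit/T2 6 > Econ/T2 5.
Fill Hist T1 block (7 at 21) → 14 left.
Anthro/T1 (18): +6 → 8 left.
Econ T1 at 14: only 8 left, fill 8.
Total = 21×7 + 18×6 + 14×8 = 367.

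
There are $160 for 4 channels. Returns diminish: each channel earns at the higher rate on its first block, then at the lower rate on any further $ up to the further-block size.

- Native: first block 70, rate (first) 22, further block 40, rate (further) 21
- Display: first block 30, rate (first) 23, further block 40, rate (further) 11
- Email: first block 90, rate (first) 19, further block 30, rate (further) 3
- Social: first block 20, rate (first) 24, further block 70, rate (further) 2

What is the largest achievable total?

3550

Order all 8 blocks by rate: Social/T1 24 > Display/T1 23 > Native/T1 22 > Native/T2 21 > Email/T1 19 > Display/T2 11 > Email/T2 3 > Social/T2 2.
Social/T1 (24): +20 ; 140 left.
Fill Display T1 block (30 at 23) ; 110 left.
Fill Native T1 block (70 at 22) ; 40 left.
Fill Native T2 block (40 at 21) ; 0 left.
Total = 24×20 + 23×30 + 22×70 + 21×40 = 3550.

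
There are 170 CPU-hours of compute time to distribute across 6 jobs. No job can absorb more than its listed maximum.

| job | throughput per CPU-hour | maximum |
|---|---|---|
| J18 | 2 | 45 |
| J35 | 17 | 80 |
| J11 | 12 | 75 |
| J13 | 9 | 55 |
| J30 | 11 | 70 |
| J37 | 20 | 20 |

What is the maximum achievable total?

Order the jobs by throughput per CPU-hour: J37 20 > J35 17 > J11 12 > J30 11 > J13 9 > J18 2.
J37: +20 to 20 (cap) — 150 left.
J35 takes 80 to reach its cap of 80 — 70 left.
Only 70 left; J11 takes them to reach 70.
Total = 17×80 + 12×70 + 20×20 = 2600.

2600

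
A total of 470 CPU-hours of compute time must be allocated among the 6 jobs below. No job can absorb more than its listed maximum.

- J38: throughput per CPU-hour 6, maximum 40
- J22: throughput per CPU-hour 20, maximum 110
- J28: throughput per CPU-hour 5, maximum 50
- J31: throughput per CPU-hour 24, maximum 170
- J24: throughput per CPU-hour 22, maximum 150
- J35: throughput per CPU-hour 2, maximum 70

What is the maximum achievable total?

Order the jobs by throughput per CPU-hour: J31 24 > J24 22 > J22 20 > J38 6 > J28 5 > J35 2.
J31 takes 170 to reach its cap of 170 — 300 left.
J24 takes 150 to reach its cap of 150 — 150 left.
J22 takes 110 to reach its cap of 110 — 40 left.
Give J38 40 to hit its cap of 40 — 0 left.
Total = 6×40 + 20×110 + 24×170 + 22×150 = 9820.

9820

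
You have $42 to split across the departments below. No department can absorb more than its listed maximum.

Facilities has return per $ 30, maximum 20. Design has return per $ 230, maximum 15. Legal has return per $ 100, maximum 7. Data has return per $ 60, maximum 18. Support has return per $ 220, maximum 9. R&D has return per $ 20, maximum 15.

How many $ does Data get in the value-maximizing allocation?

Highest return per $ first: Design 230 > Support 220 > Legal 100 > Data 60 > Facilities 30 > R&D 20.
Give Design 15 to hit its cap of 15 — 27 left.
Support takes 9 to reach its cap of 9 — 18 left.
Legal: +7 to 7 (cap) — 11 left.
Only 11 left; Data takes them to reach 11.

11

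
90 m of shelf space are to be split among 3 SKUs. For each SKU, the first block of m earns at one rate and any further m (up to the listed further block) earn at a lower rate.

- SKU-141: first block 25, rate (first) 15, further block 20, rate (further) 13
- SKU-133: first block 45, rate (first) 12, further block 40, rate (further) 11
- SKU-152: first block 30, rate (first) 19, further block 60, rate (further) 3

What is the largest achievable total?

Order all 6 blocks by rate: SKU-152/first 19 > SKU-141/first 15 > SKU-141/second 13 > SKU-133/first 12 > SKU-133/second 11 > SKU-152/second 3.
Fill SKU-152 first block (30 at 19) → 60 left.
SKU-141 first at 15: fill all 25 → 35 left.
SKU-141/second (13): +20 → 15 left.
SKU-133 first at 12: only 15 left, fill 15.
Total = 19×30 + 15×25 + 13×20 + 12×15 = 1385.

1385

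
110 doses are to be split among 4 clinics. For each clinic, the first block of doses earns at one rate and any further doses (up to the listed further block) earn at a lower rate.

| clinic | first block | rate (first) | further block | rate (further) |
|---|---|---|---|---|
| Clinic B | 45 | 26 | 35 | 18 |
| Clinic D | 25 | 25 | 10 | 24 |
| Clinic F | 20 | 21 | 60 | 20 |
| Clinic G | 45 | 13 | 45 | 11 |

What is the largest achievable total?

Rank every tier by rate: Clinic B/tier1 26 > Clinic D/tier1 25 > Clinic D/tier2 24 > Clinic F/tier1 21 > Clinic F/tier2 20 > Clinic B/tier2 18 > Clinic G/tier1 13 > Clinic G/tier2 11.
Clinic B tier1 at 26: fill all 45 ; 65 left.
Fill Clinic D tier1 block (25 at 25) ; 40 left.
Clinic D tier2 at 24: fill all 10 ; 30 left.
Fill Clinic F tier1 block (20 at 21) ; 10 left.
Clinic F/tier2: +10 of 60 at 20; pool empty.
Total = 26×45 + 25×25 + 24×10 + 21×20 + 20×10 = 2655.

2655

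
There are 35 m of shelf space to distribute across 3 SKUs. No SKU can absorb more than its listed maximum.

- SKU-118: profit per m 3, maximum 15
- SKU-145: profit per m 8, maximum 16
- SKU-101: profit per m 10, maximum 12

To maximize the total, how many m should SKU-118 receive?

Order the SKUs by profit per m: SKU-101 10 > SKU-145 8 > SKU-118 3.
Give SKU-101 12 to hit its cap of 12 → 23 left.
SKU-145: +16 to 16 (cap) → 7 left.
SKU-118: +7 (room for 15) → 7. Pool exhausted.

7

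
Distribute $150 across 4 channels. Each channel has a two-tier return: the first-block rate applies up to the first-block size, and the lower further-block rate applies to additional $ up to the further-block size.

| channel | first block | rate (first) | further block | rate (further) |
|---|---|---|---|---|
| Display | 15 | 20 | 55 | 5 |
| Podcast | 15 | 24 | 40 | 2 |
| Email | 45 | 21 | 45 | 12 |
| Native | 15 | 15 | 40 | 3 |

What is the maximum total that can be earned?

Rank every tier by rate: Podcast/first 24 > Email/first 21 > Display/first 20 > Native/first 15 > Email/second 12 > Display/second 5 > Native/second 3 > Podcast/second 2.
Podcast first at 24: fill all 15 ; 135 left.
Email first at 21: fill all 45 ; 90 left.
Fill Display first block (15 at 20) ; 75 left.
Native first at 15: fill all 15 ; 60 left.
Email/second (12): +45 ; 15 left.
Display second at 5: only 15 left, fill 15.
Total = 24×15 + 21×45 + 20×15 + 15×15 + 12×45 + 5×15 = 2445.

2445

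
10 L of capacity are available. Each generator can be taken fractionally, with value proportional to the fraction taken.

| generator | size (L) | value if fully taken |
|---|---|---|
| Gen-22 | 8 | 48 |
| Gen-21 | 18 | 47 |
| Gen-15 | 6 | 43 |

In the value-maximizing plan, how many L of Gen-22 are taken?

Rank by value-to-size ratio: Gen-15 43/6≈7.17, Gen-22 48/8≈6, Gen-21 47/18≈2.61.
Take all of Gen-15 (6 L, value 43) ; 4 L left.
Only 4 L remain; take 4/8 of Gen-22 for value 48×4/8 = 24.

4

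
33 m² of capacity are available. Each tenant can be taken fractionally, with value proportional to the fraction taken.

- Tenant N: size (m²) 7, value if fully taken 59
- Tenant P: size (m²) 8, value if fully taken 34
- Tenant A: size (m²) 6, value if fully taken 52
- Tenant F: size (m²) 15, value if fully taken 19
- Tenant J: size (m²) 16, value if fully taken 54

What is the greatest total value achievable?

185.5

Sort by value density: Tenant A 52/6≈8.67, Tenant N 59/7≈8.43, Tenant P 34/8≈4.25, Tenant J 54/16≈3.38, Tenant F 19/15≈1.27.
Tenant A: take in full, 6 m² for value 52 ; 27 left.
All 7 m² of Tenant N fit (value 59) ; 20 remain.
Tenant P: take in full, 8 m² for value 34 ; 12 left.
Only 12 m² remain; take 12/16 of Tenant J for value 54×12/16 = 40.5.
Total value = 185.5.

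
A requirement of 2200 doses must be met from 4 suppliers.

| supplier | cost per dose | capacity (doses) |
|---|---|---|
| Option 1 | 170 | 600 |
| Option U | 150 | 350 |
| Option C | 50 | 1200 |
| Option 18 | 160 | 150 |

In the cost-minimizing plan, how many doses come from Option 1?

Cheapest first:
Take 1200 from Option C at 50 → need 1000 more.
Take 350 from Option U at 150 → need 650 more.
Option 18 at 160: take all 150 doses → 500 still needed.
Option 1 (170): take the remaining 500 → done.

500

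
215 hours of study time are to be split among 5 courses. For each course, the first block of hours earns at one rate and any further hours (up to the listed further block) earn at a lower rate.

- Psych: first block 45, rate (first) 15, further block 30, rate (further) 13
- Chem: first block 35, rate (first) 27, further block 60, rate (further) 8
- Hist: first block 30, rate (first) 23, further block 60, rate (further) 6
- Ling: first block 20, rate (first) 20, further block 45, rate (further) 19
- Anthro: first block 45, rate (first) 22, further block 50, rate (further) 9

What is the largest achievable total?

4480

Order all 10 blocks by rate: Chem/tier1 27 > Hist/tier1 23 > Anthro/tier1 22 > Ling/tier1 20 > Ling/tier2 19 > Psych/tier1 15 > Psych/tier2 13 > Anthro/tier2 9 > Chem/tier2 8 > Hist/tier2 6.
Chem/tier1 (27): +35 → 180 left.
Hist tier1 at 23: fill all 30 → 150 left.
Anthro tier1 at 22: fill all 45 → 105 left.
Ling/tier1 (20): +20 → 85 left.
Fill Ling tier2 block (45 at 19) → 40 left.
Psych/tier1: +40 of 45 at 15; pool empty.
Total = 27×35 + 23×30 + 22×45 + 20×20 + 19×45 + 15×40 = 4480.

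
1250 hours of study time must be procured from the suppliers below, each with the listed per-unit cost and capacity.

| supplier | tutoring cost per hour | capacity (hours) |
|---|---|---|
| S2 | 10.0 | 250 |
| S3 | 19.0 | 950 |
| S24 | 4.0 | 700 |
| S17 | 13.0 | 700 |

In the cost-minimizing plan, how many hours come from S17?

300

Cheapest first:
Take 700 from S24 at 4.0 ; need 550 more.
S2 (10.0): use full 250 ; 300 hours to go.
S17 at 13.0: take 300 of its 700 ; requirement met.
S3: unused.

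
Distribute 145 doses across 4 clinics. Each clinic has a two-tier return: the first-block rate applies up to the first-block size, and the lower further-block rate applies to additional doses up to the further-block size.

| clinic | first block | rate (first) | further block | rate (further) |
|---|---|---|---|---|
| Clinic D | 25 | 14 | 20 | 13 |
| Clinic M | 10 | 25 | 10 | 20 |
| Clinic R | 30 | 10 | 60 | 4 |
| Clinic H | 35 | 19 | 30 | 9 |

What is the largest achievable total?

Treat each block as its own option and order by rate: Clinic M/tier1 25 > Clinic M/tier2 20 > Clinic H/tier1 19 > Clinic D/tier1 14 > Clinic D/tier2 13 > Clinic R/tier1 10 > Clinic H/tier2 9 > Clinic R/tier2 4.
Clinic M tier1 at 25: fill all 10 ; 135 left.
Clinic M tier2 at 20: fill all 10 ; 125 left.
Clinic H/tier1 (19): +35 ; 90 left.
Fill Clinic D tier1 block (25 at 14) ; 65 left.
Fill Clinic D tier2 block (20 at 13) ; 45 left.
Fill Clinic R tier1 block (30 at 10) ; 15 left.
Clinic H/tier2: +15 of 30 at 9; pool empty.
Total = 25×10 + 20×10 + 19×35 + 14×25 + 13×20 + 10×30 + 9×15 = 2160.

2160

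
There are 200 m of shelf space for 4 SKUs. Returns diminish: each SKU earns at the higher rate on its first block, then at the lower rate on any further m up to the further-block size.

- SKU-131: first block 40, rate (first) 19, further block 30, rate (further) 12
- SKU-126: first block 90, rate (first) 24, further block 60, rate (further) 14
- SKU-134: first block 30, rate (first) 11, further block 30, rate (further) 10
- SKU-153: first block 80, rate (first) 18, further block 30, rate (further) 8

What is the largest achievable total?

4180

Order all 8 blocks by rate: SKU-126/T1 24 > SKU-131/T1 19 > SKU-153/T1 18 > SKU-126/T2 14 > SKU-131/T2 12 > SKU-134/T1 11 > SKU-134/T2 10 > SKU-153/T2 8.
SKU-126/T1 (24): +90 → 110 left.
Fill SKU-131 T1 block (40 at 19) → 70 left.
SKU-153/T1: +70 of 80 at 18; pool empty.
Total = 24×90 + 19×40 + 18×70 = 4180.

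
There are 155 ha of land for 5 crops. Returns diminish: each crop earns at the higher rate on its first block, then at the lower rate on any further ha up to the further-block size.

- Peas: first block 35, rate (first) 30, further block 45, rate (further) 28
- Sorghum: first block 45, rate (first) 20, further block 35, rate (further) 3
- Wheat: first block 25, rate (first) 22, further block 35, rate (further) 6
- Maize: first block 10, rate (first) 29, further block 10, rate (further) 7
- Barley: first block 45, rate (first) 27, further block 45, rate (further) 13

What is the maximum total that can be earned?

Rank every tier by rate: Peas/tier1 30 > Maize/tier1 29 > Peas/tier2 28 > Barley/tier1 27 > Wheat/tier1 22 > Sorghum/tier1 20 > Barley/tier2 13 > Maize/tier2 7 > Wheat/tier2 6 > Sorghum/tier2 3.
Fill Peas tier1 block (35 at 30) → 120 left.
Maize tier1 at 29: fill all 10 → 110 left.
Fill Peas tier2 block (45 at 28) → 65 left.
Barley tier1 at 27: fill all 45 → 20 left.
20 remain; put them into Wheat tier1 at 22.
Total = 30×35 + 29×10 + 28×45 + 27×45 + 22×20 = 4255.

4255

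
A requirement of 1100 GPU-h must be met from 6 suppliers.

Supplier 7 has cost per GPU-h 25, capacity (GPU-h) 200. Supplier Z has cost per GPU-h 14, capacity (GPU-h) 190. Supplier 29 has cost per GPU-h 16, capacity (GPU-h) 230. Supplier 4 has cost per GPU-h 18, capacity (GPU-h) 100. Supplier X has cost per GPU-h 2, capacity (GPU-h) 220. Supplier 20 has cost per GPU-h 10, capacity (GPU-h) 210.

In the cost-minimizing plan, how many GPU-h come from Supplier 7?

Use suppliers in increasing cost order.
Take 220 from Supplier X at 2 — need 880 more.
Take 210 from Supplier 20 at 10 — need 670 more.
Take 190 from Supplier Z at 14 — need 480 more.
Take 230 from Supplier 29 at 16 — need 250 more.
Take 100 from Supplier 4 at 18 — need 150 more.
Take 150 from Supplier 7 at 25 to finish.

150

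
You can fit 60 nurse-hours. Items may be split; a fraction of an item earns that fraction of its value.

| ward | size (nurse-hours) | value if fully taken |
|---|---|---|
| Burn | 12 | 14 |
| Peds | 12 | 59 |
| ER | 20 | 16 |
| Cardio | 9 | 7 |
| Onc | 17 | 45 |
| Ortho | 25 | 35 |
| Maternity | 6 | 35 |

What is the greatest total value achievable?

174

Rank by value-to-size ratio: Maternity 35/6≈5.83, Peds 59/12≈4.92, Onc 45/17≈2.65, Ortho 35/25≈1.4, Burn 14/12≈1.17, ER 16/20≈0.8, Cardio 7/9≈0.778.
Maternity: take in full, 6 nurse-hours for value 35 ; 54 left.
All 12 nurse-hours of Peds fit (value 59) ; 42 remain.
Take all of Onc (17 nurse-hours, value 45) ; 25 nurse-hours left.
All 25 nurse-hours of Ortho fit (value 35) ; 0 remain.
Total value = 174.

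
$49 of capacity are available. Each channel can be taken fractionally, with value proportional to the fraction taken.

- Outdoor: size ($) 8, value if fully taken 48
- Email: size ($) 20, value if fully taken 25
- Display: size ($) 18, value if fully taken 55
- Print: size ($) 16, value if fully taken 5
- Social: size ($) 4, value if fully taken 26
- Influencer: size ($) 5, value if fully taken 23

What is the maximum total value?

169.5

Sort by value density: Social 26/4≈6.5, Outdoor 48/8≈6, Influencer 23/5≈4.6, Display 55/18≈3.06, Email 25/20≈1.25, Print 5/16≈0.312.
Take all of Social (4 $, value 26) — 45 $ left.
Outdoor: take in full, 8 $ for value 48 — 37 left.
Take all of Influencer (5 $, value 23) — 32 $ left.
Display: take in full, 18 $ for value 55 — 14 left.
Fill the last 14 $ with part of Email: 14/20 of it earns 17.5.
Total value = 169.5.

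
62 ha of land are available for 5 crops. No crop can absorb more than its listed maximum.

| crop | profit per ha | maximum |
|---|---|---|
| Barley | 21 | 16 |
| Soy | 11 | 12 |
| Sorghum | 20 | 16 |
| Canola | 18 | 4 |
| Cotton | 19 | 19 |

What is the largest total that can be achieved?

1166

Highest profit per ha first: Barley 21 > Sorghum 20 > Cotton 19 > Canola 18 > Soy 11.
Barley: +16 to 16 (cap) ; 46 left.
Sorghum: +16 to 16 (cap) ; 30 left.
Give Cotton 19 to hit its cap of 19 ; 11 left.
Give Canola 4 to hit its cap of 4 ; 7 left.
Only 7 left; Soy takes them to reach 7.
Total = 21×16 + 11×7 + 20×16 + 18×4 + 19×19 = 1166.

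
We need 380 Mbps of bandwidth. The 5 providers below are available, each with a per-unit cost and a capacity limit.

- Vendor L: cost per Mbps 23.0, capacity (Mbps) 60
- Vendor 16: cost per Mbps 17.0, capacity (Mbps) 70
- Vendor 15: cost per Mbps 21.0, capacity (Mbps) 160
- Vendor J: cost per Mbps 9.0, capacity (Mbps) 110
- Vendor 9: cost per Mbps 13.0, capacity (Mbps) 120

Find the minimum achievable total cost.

5420

Fill from the cheapest provider first.
Take 110 from Vendor J at 9.0 → need 270 more.
Vendor 9 at 13.0: take all 120 Mbps → 150 still needed.
Take 70 from Vendor 16 at 17.0 → need 80 more.
Vendor 15 (21.0): take the remaining 80 → done.
Vendor L: unused.
Cost = 110×9.0 + 120×13.0 + 70×17.0 + 80×21.0 = 5420.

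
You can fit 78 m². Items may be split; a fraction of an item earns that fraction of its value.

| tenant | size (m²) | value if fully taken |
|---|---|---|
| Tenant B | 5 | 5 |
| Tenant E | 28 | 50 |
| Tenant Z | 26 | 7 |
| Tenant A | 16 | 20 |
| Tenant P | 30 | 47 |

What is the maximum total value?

121

Sort by value density: Tenant E 50/28≈1.79, Tenant P 47/30≈1.57, Tenant A 20/16≈1.25, Tenant B 5/5≈1, Tenant Z 7/26≈0.269.
All 28 m² of Tenant E fit (value 50) → 50 remain.
Tenant P: take in full, 30 m² for value 47 → 20 left.
All 16 m² of Tenant A fit (value 20) → 4 remain.
Fill the last 4 m² with part of Tenant B: 4/5 of it earns 4.
Total value = 121.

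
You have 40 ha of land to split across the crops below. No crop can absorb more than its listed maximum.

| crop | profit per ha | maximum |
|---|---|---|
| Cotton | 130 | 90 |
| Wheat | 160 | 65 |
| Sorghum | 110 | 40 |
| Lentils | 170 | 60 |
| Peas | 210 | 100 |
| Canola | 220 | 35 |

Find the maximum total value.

8750

Highest profit per ha first: Canola 220 > Peas 210 > Lentils 170 > Wheat 160 > Cotton 130 > Sorghum 110.
Canola takes 35 to reach its cap of 35 ; 5 left.
Peas: +5 (room for 100) → 5. Pool exhausted.
Total = 210×5 + 220×35 = 8750.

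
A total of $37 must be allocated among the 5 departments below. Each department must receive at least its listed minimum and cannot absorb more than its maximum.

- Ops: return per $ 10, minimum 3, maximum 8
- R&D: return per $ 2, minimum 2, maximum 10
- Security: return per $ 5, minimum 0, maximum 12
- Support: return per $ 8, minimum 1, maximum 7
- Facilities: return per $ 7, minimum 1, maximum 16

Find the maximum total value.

Meeting every minimum uses 3+2+0+1+1 = 7 $, leaving 30.
Rank by return per $: Ops 10 > Support 8 > Facilities 7 > Security 5 > R&D 2.
Ops: +5 to 8 (cap) ; 25 left.
Support: +6 to 7 (cap) ; 19 left.
Facilities: +15 to 16 (cap) ; 4 left.
Security: +4 (room for 12) → 4. Pool exhausted.
Total = 10×8 + 2×2 + 5×4 + 8×7 + 7×16 = 272.

272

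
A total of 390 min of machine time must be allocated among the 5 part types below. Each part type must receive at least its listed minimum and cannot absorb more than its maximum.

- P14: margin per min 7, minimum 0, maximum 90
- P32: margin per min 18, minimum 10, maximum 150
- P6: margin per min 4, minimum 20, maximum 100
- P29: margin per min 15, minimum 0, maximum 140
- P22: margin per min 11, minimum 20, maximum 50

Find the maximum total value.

5640

Meeting every minimum uses 0+10+20+0+20 = 50 min, leaving 340.
Rank by margin per min: P32 18 > P29 15 > P22 11 > P14 7 > P6 4.
Give P32 140 more to hit its cap of 150 — 200 left.
Give P29 140 more to hit its cap of 140 — 60 left.
Give P22 30 more to hit its cap of 50 — 30 left.
Only 30 left; P14 takes them to reach 30.
Total = 7×30 + 18×150 + 4×20 + 15×140 + 11×50 = 5640.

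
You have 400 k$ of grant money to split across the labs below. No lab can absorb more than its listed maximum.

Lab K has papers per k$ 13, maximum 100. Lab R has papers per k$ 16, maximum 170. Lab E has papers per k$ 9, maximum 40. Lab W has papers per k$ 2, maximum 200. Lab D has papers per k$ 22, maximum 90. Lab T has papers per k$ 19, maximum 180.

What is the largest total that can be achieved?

7480

Rank by papers per k$: Lab D 22 > Lab T 19 > Lab R 16 > Lab K 13 > Lab E 9 > Lab W 2.
Lab D: +90 to 90 (cap) ; 310 left.
Give Lab T 180 to hit its cap of 180 ; 130 left.
Only 130 left; Lab R takes them to reach 130.
Total = 16×130 + 22×90 + 19×180 = 7480.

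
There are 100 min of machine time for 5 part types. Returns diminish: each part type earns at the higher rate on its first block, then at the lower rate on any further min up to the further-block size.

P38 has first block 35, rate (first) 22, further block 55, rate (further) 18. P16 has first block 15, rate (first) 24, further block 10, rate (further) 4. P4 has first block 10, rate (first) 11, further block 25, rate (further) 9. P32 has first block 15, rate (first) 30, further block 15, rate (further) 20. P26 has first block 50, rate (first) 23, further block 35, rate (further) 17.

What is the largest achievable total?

Rank every tier by rate: P32/first 30 > P16/first 24 > P26/first 23 > P38/first 22 > P32/second 20 > P38/second 18 > P26/second 17 > P4/first 11 > P4/second 9 > P16/second 4.
P32/first (30): +15 — 85 left.
P16 first at 24: fill all 15 — 70 left.
Fill P26 first block (50 at 23) — 20 left.
P38 first at 22: only 20 left, fill 20.
Total = 30×15 + 24×15 + 23×50 + 22×20 = 2400.

2400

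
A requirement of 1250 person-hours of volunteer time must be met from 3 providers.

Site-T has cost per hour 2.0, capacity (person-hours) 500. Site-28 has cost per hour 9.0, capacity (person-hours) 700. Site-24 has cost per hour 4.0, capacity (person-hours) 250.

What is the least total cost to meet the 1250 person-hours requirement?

Cheapest first:
Site-T at 2.0: take all 500 person-hours ; 750 still needed.
Site-24 (4.0): use full 250 ; 500 person-hours to go.
Take 500 from Site-28 at 9.0 to finish.
Cost = 500×2.0 + 250×4.0 + 500×9.0 = 6500.

6500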